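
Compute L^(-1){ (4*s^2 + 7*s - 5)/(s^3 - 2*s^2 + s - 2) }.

5*exp(2*t) + 5*sin(t) - cos(t)

Factor the denominator: s^3 - 2*s^2 + s - 2 = (s - 2)*(s^2 + 1).
Partial fraction decomposition gives [5/(s - 2)] + [-s/(s^2 + 1)] + [5/(s^2 + 1)].
Invert each term: 5/(s - 2) ↔ 5e^(2t); -1·s/(s^2 + 1) ↔ -cos(t); 5·1/(s^2 + 1) ↔ 5sin(t).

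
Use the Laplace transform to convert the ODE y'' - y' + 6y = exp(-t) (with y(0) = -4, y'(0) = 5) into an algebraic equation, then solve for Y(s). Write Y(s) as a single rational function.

Y(s) = (-4*s^2 + 5*s + 10)/(s^3 + 5*s + 6)

Laplace-transform each side.
The derivative rules (L{y''} = s^2 Y - s·y(0) - y'(0) and L{y'} = sY - y(0), with y(0) = -4, y'(0) = 5) turn the left side into (s^2 - s + 6)Y - (-4*s + 9).
The right side is L{exp(-t)} = 1/(s + 1).
So (s^2 - s + 6)Y = 1/(s + 1) + (-4*s + 9).
Solve for Y(s) and write it as one ratio of polynomials.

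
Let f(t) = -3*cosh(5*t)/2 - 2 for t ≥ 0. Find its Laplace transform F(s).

F(s) = -3*s/(2*(s^2 - 25)) - 2/s

Apply the Laplace transform termwise.
(-3/2)·[L{cosh(5t)} = s/(s^2 - 25)]; L{-2} = -2/s.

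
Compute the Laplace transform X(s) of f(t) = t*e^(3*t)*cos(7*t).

X(s) = (s - 10)*(s + 4)/(s^2 - 6*s + 58)^2

L{cos(7t)} = s/(s^2 + 49).
Multiplying by e^(3t) shifts s → s - 3, so L{e^(3*t)*cos(7*t)} = (s - 3)/((s - 3)^2 + 49).
Then apply L{t·g(t)} = -d/ds[G(s)] with G(s) = (s - 3)/((s - 3)^2 + 49):
differentiating 1 time and applying the sign gives (s - 10)*(s + 4)/(s^2 - 6*s + 58)^2.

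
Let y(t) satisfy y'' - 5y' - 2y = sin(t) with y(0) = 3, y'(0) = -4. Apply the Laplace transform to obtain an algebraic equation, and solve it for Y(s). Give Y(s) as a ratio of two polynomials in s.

Take the Laplace transform of both sides.
With L{y''} = s^2 Y - s·y(0) - y'(0) and L{y'} = sY - y(0), with y(0) = 3, y'(0) = -4: the LHS transforms to (s^2 - 5*s - 2)Y - (3*s - 19).
The right side is L{sin(t)} = 1/(s^2 + 1).
So (s^2 - 5*s - 2)Y = 1/(s^2 + 1) + (3*s - 19).
Solve for Y(s) and write it as one ratio of polynomials.

Y(s) = (3*s^3 - 19*s^2 + 3*s - 18)/(s^4 - 5*s^3 - s^2 - 5*s - 2)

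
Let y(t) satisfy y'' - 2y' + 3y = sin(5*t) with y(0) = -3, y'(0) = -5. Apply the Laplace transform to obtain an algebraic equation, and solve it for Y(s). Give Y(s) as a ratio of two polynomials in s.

Laplace-transform each side.
With L{y''} = s^2 Y - s·y(0) - y'(0) and L{y'} = sY - y(0), with y(0) = -3, y'(0) = -5: the LHS transforms to (s^2 - 2*s + 3)Y - (-3*s + 1).
The right side is L{sin(5*t)} = 5/(s^2 + 25).
So (s^2 - 2*s + 3)Y = 5/(s^2 + 25) + (-3*s + 1).
Isolate Y and clear denominators.

Y(s) = (-3*s^3 + s^2 - 75*s + 30)/(s^4 - 2*s^3 + 28*s^2 - 50*s + 75)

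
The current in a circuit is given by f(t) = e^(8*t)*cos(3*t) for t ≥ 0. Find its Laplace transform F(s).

L{cos(3t)} = s/(s^2 + 9).
By the first shifting theorem, multiplying by e^(8t) replaces s with s - 8.

F(s) = (s - 8)/((s - 8)^2 + 9)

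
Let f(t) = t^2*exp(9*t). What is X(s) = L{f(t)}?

X(s) = 2/(s - 9)^3

L{e^(9t)} = 1/(s - 9).
Then apply L{t^2·g(t)} = (-1)^2 d^2/ds^2[G(s)] with G(s) = 1/(s - 9):
differentiating 2 times and applying the sign gives 2/(s - 9)^3.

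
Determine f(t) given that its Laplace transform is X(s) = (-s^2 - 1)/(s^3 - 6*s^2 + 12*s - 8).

Factor the denominator: s^3 - 6*s^2 + 12*s - 8 = (s - 2)^3.
Partial fraction decomposition gives [-1/(s - 2)] + [-4/(s - 2)^2] + [-5/(s - 2)^3].
Invert each term: -1/(s - 2) ↔ -e^(2t); -4/(s - 2)^2 ↔ -4t·e^(2t); -5/(s - 2)^3 ↔ (-5/2)t^2·e^(2t).

f(t) = -5*t^2*exp(2*t)/2 - 4*t*exp(2*t) - exp(2*t)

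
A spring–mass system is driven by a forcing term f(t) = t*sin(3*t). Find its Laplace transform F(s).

L{sin(3t)} = 3/(s^2 + 9).
Then apply L{t·g(t)} = -d/ds[G(s)] with G(s) = 3/(s^2 + 9):
differentiating 1 time and applying the sign gives 6*s/(s^2 + 9)^2.

F(s) = 6*s/(s^2 + 9)^2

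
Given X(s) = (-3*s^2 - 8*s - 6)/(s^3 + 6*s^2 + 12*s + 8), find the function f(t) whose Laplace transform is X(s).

f(t) = -t^2*exp(-2*t) + 4*t*exp(-2*t) - 3*exp(-2*t)

Factor the denominator: s^3 + 6*s^2 + 12*s + 8 = (s + 2)^3.
Partial fraction decomposition gives [-3/(s + 2)] + [4/(s + 2)^2] + [-2/(s + 2)^3].
Invert each term: -3/(s + 2) ↔ -3e^(-2t); 4/(s + 2)^2 ↔ 4t·e^(-2t); -2/(s + 2)^3 ↔ (-1)t^2·e^(-2t).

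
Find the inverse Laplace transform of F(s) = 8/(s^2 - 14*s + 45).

4*exp(7*t)*sinh(2*t)

Rewrite the denominator: s^2 - 14*s + 45 = (s - 7)^2 - 4.
The form in (s - 7) signals a first-shifting-theorem factor e^(7t).
Since L{sinh(2t)} = 2/(s^2 - 4), the inverse is e^(7*t)*sinh(2*t), scaled by 4.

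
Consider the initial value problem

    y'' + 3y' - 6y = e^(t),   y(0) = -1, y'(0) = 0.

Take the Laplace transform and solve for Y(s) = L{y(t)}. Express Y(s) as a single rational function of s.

Y(s) = (-s^2 - 2*s + 4)/(s^3 + 2*s^2 - 9*s + 6)

Take the Laplace transform of both sides.
With L{y''} = s^2 Y - s·y(0) - y'(0) and L{y'} = sY - y(0), with y(0) = -1, y'(0) = 0: the LHS transforms to (s^2 + 3*s - 6)Y - (-s - 3).
The right side is L{e^(t)} = 1/(s - 1).
So (s^2 + 3*s - 6)Y = 1/(s - 1) + (-s - 3).
Solve for Y(s) and write it as one ratio of polynomials.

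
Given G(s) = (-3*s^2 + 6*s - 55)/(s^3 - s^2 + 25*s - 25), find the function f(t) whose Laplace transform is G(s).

Factor the denominator: s^3 - s^2 + 25*s - 25 = (s - 1)*(s^2 + 25).
Partial fraction decomposition gives [-2/(s - 1)] + [-s/(s^2 + 25)] + [5/(s^2 + 25)].
Invert each term: -2/(s - 1) ↔ -2e^(t); -1·s/(s^2 + 25) ↔ -cos(5t); 1·5/(s^2 + 25) ↔ sin(5t).

f(t) = -2*exp(t) + sin(5*t) - cos(5*t)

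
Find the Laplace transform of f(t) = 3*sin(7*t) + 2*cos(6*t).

2*s/(s^2 + 36) + 21/(s^2 + 49)

By linearity of the Laplace transform, transform each term separately.
(3)·[L{sin(7t)} = 7/(s^2 + 49)]; (2)·[L{cos(6t)} = s/(s^2 + 36)].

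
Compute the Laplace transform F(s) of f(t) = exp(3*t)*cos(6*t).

L{cos(6t)} = s/(s^2 + 36).
By the first shifting theorem, multiplying by e^(3t) replaces s with s - 3.

F(s) = (s - 3)/((s - 3)^2 + 36)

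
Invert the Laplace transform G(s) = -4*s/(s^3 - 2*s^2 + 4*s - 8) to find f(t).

Factor the denominator: s^3 - 2*s^2 + 4*s - 8 = (s - 2)*(s^2 + 4).
Partial fraction decomposition gives [-1/(s - 2)] + [s/(s^2 + 4)] + [-2/(s^2 + 4)].
Invert each term: -1/(s - 2) ↔ -e^(2t); 1·s/(s^2 + 4) ↔ cos(2t); -1·2/(s^2 + 4) ↔ -sin(2t).

f(t) = -exp(2*t) - sin(2*t) + cos(2*t)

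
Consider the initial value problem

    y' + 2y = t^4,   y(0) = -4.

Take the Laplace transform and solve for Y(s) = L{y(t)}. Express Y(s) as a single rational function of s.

Y(s) = (-4*s^5 + 24)/(s^6 + 2*s^5)

Apply the Laplace transform to the equation.
With L{y'} = sY - y(0) = sY - (-4): the LHS transforms to (s + 2)Y - (-4).
The right side is L{t^4} = 24/s^5.
So (s + 2)Y = 24/s^5 + (-4).
Divide through and combine into a single rational function.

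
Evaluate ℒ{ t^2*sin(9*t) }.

54*(s^2 - 27)/(s^2 + 81)^3

L{sin(9t)} = 9/(s^2 + 81).
Then apply L{t^2·g(t)} = (-1)^2 d^2/ds^2[H(s)] with H(s) = 9/(s^2 + 81):
differentiating 2 times and applying the sign gives 54*(s^2 - 27)/(s^2 + 81)^3.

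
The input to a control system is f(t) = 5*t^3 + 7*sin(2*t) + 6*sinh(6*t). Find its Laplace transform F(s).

F(s) = 14/(s^2 + 4) + 36/(s^2 - 36) + 30/s^4

Apply the Laplace transform termwise.
(5)·[L{t^3} = 3!/s^4 = 6/s^4]; (6)·[L{sinh(6t)} = 6/(s^2 - 36)]; (7)·[L{sin(2t)} = 2/(s^2 + 4)].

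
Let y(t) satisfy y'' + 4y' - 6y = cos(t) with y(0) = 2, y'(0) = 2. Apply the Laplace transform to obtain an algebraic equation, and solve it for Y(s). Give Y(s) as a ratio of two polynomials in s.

Apply the Laplace transform to the equation.
The derivative rules (L{y''} = s^2 Y - s·y(0) - y'(0) and L{y'} = sY - y(0), with y(0) = 2, y'(0) = 2) turn the left side into (s^2 + 4*s - 6)Y - (2*s + 10).
The right side is L{cos(t)} = s/(s^2 + 1).
So (s^2 + 4*s - 6)Y = s/(s^2 + 1) + (2*s + 10).
Divide through and combine into a single rational function.

Y(s) = (2*s^3 + 10*s^2 + 3*s + 10)/(s^4 + 4*s^3 - 5*s^2 + 4*s - 6)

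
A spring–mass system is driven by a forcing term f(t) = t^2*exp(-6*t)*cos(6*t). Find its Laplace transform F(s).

L{cos(6t)} = s/(s^2 + 36).
Multiplying by e^(-6t) shifts s → s + 6, so L{exp(-6*t)*cos(6*t)} = (s + 6)/((s + 6)^2 + 36).
Then apply L{t^2·g(t)} = (-1)^2 d^2/ds^2[G(s)] with G(s) = (s + 6)/((s + 6)^2 + 36):
differentiating 2 times and applying the sign gives 2*(s + 6)*(s^2 + 12*s - 72)/(s^2 + 12*s + 72)^3.

F(s) = 2*(s + 6)*(s^2 + 12*s - 72)/(s^2 + 12*s + 72)^3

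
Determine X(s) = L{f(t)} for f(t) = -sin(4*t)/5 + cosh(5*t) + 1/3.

Apply the Laplace transform termwise.
L{1/3} = (1/3)/s; (-1/5)·[L{sin(4t)} = 4/(s^2 + 16)]; L{cosh(5t)} = s/(s^2 - 25).

X(s) = s/(s^2 - 25) - 4/(5*(s^2 + 16)) + 1/(3*s)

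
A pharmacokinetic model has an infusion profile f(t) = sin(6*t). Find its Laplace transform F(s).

F(s) = 6/(s^2 + 36)

L{sin(6t)} = 6/(s^2 + 36).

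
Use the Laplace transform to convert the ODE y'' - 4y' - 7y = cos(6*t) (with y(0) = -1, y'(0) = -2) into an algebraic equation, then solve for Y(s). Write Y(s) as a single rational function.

Take the Laplace transform of both sides.
With L{y''} = s^2 Y - s·y(0) - y'(0) and L{y'} = sY - y(0), with y(0) = -1, y'(0) = -2: the LHS transforms to (s^2 - 4*s - 7)Y - (-s + 2).
The right side is L{cos(6*t)} = s/(s^2 + 36).
So (s^2 - 4*s - 7)Y = s/(s^2 + 36) + (-s + 2).
Isolate Y and clear denominators.

Y(s) = (-s^3 + 2*s^2 - 35*s + 72)/(s^4 - 4*s^3 + 29*s^2 - 144*s - 252)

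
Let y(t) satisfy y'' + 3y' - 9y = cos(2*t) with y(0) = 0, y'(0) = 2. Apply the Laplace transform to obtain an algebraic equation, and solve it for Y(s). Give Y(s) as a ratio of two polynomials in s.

Laplace-transform each side.
Using L{y''} = s^2 Y - s·y(0) - y'(0) and L{y'} = sY - y(0), with y(0) = 0, y'(0) = 2, the left side becomes (s^2 + 3*s - 9)Y - (2).
The right side is L{cos(2*t)} = s/(s^2 + 4).
So (s^2 + 3*s - 9)Y = s/(s^2 + 4) + (2).
Solve for Y(s) and write it as one ratio of polynomials.

Y(s) = (2*s^2 + s + 8)/(s^4 + 3*s^3 - 5*s^2 + 12*s - 36)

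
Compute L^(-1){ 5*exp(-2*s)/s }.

The factor e^(-2s) signals a time shift by c = 2 (second shifting theorem).
L{5} = 5/s, so L^-1{5/s} = 5.
Hence the inverse is u(t - 2) times that function evaluated at t - 2.

Heaviside(t - 2)*(5)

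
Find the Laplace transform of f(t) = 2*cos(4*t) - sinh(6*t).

The transform is linear, so treat each term independently.
(-1)·[L{sinh(6t)} = 6/(s^2 - 36)]; (2)·[L{cos(4t)} = s/(s^2 + 16)].

2*s/(s^2 + 16) - 6/(s^2 - 36)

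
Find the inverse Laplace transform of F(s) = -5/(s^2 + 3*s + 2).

-5*exp(-t) + 5*exp(-2*t)

Factor the denominator: s^2 + 3*s + 2 = (s + 1)*(s + 2).
Partial fraction decomposition gives [-5/(s + 1)] + [5/(s + 2)].
Invert each term: -5/(s + 1) ↔ -5e^(-t); 5/(s + 2) ↔ 5e^(-2t).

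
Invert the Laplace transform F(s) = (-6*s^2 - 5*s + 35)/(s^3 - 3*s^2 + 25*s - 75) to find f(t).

Factor the denominator: s^3 - 3*s^2 + 25*s - 75 = (s - 3)*(s^2 + 25).
Partial fraction decomposition gives [-1/(s - 3)] + [-5*s/(s^2 + 25)] + [-20/(s^2 + 25)].
Invert each term: -1/(s - 3) ↔ -e^(3t); -5·s/(s^2 + 25) ↔ -5cos(5t); -4·5/(s^2 + 25) ↔ -4sin(5t).

f(t) = -exp(3*t) - 4*sin(5*t) - 5*cos(5*t)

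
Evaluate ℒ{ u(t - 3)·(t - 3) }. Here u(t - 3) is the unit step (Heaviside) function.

By the second shifting theorem, L{u(t - c)·g(t - c)} = e^(-cs)·G(s) with c = 3 and G(s) = L{g(t)}.
L{t} = 1!/s^2 = 1/s^2.

exp(-3*s)/s^2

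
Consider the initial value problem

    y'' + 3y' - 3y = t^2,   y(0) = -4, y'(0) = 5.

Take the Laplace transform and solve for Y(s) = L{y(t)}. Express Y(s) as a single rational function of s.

Y(s) = (-4*s^4 - 7*s^3 + 2)/(s^5 + 3*s^4 - 3*s^3)

Apply the Laplace transform to the equation.
With L{y''} = s^2 Y - s·y(0) - y'(0) and L{y'} = sY - y(0), with y(0) = -4, y'(0) = 5: the LHS transforms to (s^2 + 3*s - 3)Y - (-4*s - 7).
The right side is L{t^2} = 2/s^3.
So (s^2 + 3*s - 3)Y = 2/s^3 + (-4*s - 7).
Solve for Y(s) and write it as one ratio of polynomials.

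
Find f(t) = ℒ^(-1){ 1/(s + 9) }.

Since L{e^(-9t)} = 1/(s + 9), the inverse is exp(-9*t).

f(t) = exp(-9*t)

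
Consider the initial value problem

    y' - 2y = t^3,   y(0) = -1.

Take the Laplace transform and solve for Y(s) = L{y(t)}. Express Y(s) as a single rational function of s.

Y(s) = (-s^4 + 6)/(s^5 - 2*s^4)

Laplace-transform each side.
Using L{y'} = sY - y(0) = sY - (-1), the left side becomes (s - 2)Y - (-1).
The right side is L{t^3} = 6/s^4.
So (s - 2)Y = 6/s^4 + (-1).
Divide through and combine into a single rational function.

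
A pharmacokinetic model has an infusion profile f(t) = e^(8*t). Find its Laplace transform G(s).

L{1} = 1/s.
By the first shifting theorem, multiplying by e^(8t) replaces s with s - 8.

G(s) = 1/(s - 8)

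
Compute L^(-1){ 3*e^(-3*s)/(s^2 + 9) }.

The factor e^(-3s) signals a time shift by c = 3 (second shifting theorem).
L{sin(3t)} = 3/(s^2 + 9), so L^-1{3/(s^2 + 9)} = sin(3*t).
Hence the inverse is u(t - 3) times that function evaluated at t - 3.

Heaviside(t - 3)*(sin(3*t - 9))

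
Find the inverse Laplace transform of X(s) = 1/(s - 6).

Since L{e^(6t)} = 1/(s - 6), the inverse is exp(6*t).

exp(6*t)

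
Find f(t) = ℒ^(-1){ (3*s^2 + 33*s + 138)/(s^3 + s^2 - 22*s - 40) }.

f(t) = 6*exp(5*t) - 6*exp(-2*t) + 3*exp(-4*t)

Factor the denominator: s^3 + s^2 - 22*s - 40 = (s - 5)*(s + 2)*(s + 4).
Partial fraction decomposition gives [6/(s - 5)] + [3/(s + 4)] + [-6/(s + 2)].
Invert each term: 6/(s - 5) ↔ 6e^(5t); 3/(s + 4) ↔ 3e^(-4t); -6/(s + 2) ↔ -6e^(-2t).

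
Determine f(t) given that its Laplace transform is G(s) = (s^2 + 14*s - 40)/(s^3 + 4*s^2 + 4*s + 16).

f(t) = -3*sin(2*t) + 5*cos(2*t) - 4*exp(-4*t)

Factor the denominator: s^3 + 4*s^2 + 4*s + 16 = (s + 4)*(s^2 + 4).
Partial fraction decomposition gives [-4/(s + 4)] + [5*s/(s^2 + 4)] + [-6/(s^2 + 4)].
Invert each term: -4/(s + 4) ↔ -4e^(-4t); 5·s/(s^2 + 4) ↔ 5cos(2t); -3·2/(s^2 + 4) ↔ -3sin(2t).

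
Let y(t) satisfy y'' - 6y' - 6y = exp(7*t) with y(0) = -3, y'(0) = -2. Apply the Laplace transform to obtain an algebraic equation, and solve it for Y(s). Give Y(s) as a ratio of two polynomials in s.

Laplace-transform each side.
With L{y''} = s^2 Y - s·y(0) - y'(0) and L{y'} = sY - y(0), with y(0) = -3, y'(0) = -2: the LHS transforms to (s^2 - 6*s - 6)Y - (-3*s + 16).
The right side is L{exp(7*t)} = 1/(s - 7).
So (s^2 - 6*s - 6)Y = 1/(s - 7) + (-3*s + 16).
Isolate Y and clear denominators.

Y(s) = (-3*s^2 + 37*s - 111)/(s^3 - 13*s^2 + 36*s + 42)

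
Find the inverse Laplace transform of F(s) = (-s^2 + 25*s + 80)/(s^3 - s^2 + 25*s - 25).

Factor the denominator: s^3 - s^2 + 25*s - 25 = (s - 1)*(s^2 + 25).
Partial fraction decomposition gives [4/(s - 1)] + [-5*s/(s^2 + 25)] + [20/(s^2 + 25)].
Invert each term: 4/(s - 1) ↔ 4e^(t); -5·s/(s^2 + 25) ↔ -5cos(5t); 4·5/(s^2 + 25) ↔ 4sin(5t).

4*exp(t) + 4*sin(5*t) - 5*cos(5*t)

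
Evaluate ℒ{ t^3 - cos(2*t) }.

The transform is linear, so treat each term independently.
L{t^3} = 3!/s^4 = 6/s^4; (-1)·[L{cos(2t)} = s/(s^2 + 4)].

-s/(s^2 + 4) + 6/s^4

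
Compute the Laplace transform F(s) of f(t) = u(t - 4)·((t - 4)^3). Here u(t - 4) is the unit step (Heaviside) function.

By the second shifting theorem, L{u(t - c)·g(t - c)} = e^(-cs)·G(s) with c = 4 and G(s) = L{g(t)}.
L{t^3} = 3!/s^4 = 6/s^4.

F(s) = 6*exp(-4*s)/s^4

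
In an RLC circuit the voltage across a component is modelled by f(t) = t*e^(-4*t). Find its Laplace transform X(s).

X(s) = (s + 4)^(-2)

L{e^(-4t)} = 1/(s + 4).
Then apply L{t·g(t)} = -d/ds[G(s)] with G(s) = 1/(s + 4):
differentiating 1 time and applying the sign gives (s + 4)^(-2).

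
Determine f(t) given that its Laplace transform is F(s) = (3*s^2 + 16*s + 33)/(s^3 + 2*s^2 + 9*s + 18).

Factor the denominator: s^3 + 2*s^2 + 9*s + 18 = (s + 2)*(s^2 + 9).
Partial fraction decomposition gives [1/(s + 2)] + [2*s/(s^2 + 9)] + [12/(s^2 + 9)].
Invert each term: 1/(s + 2) ↔ e^(-2t); 2·s/(s^2 + 9) ↔ 2cos(3t); 4·3/(s^2 + 9) ↔ 4sin(3t).

f(t) = 4*sin(3*t) + 2*cos(3*t) + exp(-2*t)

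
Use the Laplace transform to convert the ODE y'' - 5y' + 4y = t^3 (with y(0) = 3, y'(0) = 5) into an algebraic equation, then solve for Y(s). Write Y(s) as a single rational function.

Y(s) = (3*s^5 - 10*s^4 + 6)/(s^6 - 5*s^5 + 4*s^4)

Transform both sides with L{·}.
Using L{y''} = s^2 Y - s·y(0) - y'(0) and L{y'} = sY - y(0), with y(0) = 3, y'(0) = 5, the left side becomes (s^2 - 5*s + 4)Y - (3*s - 10).
The right side is L{t^3} = 6/s^4.
So (s^2 - 5*s + 4)Y = 6/s^4 + (3*s - 10).
Isolate Y and clear denominators.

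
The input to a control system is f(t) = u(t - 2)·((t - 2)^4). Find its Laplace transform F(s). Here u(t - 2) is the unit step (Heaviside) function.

F(s) = 24*exp(-2*s)/s^5

By the second shifting theorem, L{u(t - c)·g(t - c)} = e^(-cs)·G(s) with c = 2 and G(s) = L{g(t)}.
L{t^4} = 4!/s^5 = 24/s^5.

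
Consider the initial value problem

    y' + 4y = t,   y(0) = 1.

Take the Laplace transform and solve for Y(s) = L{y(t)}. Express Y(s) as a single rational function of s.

Y(s) = (s^2 + 1)/(s^3 + 4*s^2)

Apply the Laplace transform to the equation.
With L{y'} = sY - y(0) = sY - 1: the LHS transforms to (s + 4)Y - (1).
The right side is L{t} = s^(-2).
So (s + 4)Y = s^(-2) + (1).
Isolate Y and clear denominators.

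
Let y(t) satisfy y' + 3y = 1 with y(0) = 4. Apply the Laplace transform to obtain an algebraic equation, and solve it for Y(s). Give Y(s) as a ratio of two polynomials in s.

Y(s) = (4*s + 1)/(s^2 + 3*s)

Apply the Laplace transform to the equation.
The derivative rules (L{y'} = sY - y(0) = sY - 4) turn the left side into (s + 3)Y - (4).
The right side is L{1} = 1/s.
So (s + 3)Y = 1/s + (4).
Solve for Y(s) and write it as one ratio of polynomials.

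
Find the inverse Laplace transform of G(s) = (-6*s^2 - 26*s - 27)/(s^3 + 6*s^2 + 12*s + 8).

t^2*exp(-2*t)/2 - 2*t*exp(-2*t) - 6*exp(-2*t)

Factor the denominator: s^3 + 6*s^2 + 12*s + 8 = (s + 2)^3.
Partial fraction decomposition gives [-6/(s + 2)] + [-2/(s + 2)^2] + [(s + 2)^(-3)].
Invert each term: -6/(s + 2) ↔ -6e^(-2t); -2/(s + 2)^2 ↔ -2t·e^(-2t); 1/(s + 2)^3 ↔ (1/2)t^2·e^(-2t).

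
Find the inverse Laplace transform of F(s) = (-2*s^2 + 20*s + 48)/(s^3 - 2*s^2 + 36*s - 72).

Factor the denominator: s^3 - 2*s^2 + 36*s - 72 = (s - 2)*(s^2 + 36).
Partial fraction decomposition gives [2/(s - 2)] + [-4*s/(s^2 + 36)] + [12/(s^2 + 36)].
Invert each term: 2/(s - 2) ↔ 2e^(2t); -4·s/(s^2 + 36) ↔ -4cos(6t); 2·6/(s^2 + 36) ↔ 2sin(6t).

2*exp(2*t) + 2*sin(6*t) - 4*cos(6*t)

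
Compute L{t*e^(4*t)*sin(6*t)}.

L{sin(6t)} = 6/(s^2 + 36).
Multiplying by e^(4t) shifts s → s - 4, so L{e^(4*t)*sin(6*t)} = 6/((s - 4)^2 + 36).
Then apply L{t·g(t)} = -d/ds[G(s)] with G(s) = 6/((s - 4)^2 + 36):
differentiating 1 time and applying the sign gives 12*(s - 4)/(s^2 - 8*s + 52)^2.

12*(s - 4)/(s^2 - 8*s + 52)^2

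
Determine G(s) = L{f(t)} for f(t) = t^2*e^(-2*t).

G(s) = 2/(s + 2)^3

L{e^(-2t)} = 1/(s + 2).
Then apply L{t^2·g(t)} = (-1)^2 d^2/ds^2[H(s)] with H(s) = 1/(s + 2):
differentiating 2 times and applying the sign gives 2/(s + 2)^3.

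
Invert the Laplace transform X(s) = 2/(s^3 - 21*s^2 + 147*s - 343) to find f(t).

Rewrite the denominator: s^3 - 21*s^2 + 147*s - 343 = (s - 7)^3.
The form in (s - 7) signals a first-shifting-theorem factor e^(7t).
Since L{t^2} = 2!/s^3 = 2/s^3, the inverse is t^2*exp(7*t).

f(t) = t^2*exp(7*t)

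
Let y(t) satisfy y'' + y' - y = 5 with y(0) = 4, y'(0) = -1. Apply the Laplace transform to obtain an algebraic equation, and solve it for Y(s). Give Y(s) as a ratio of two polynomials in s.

Y(s) = (4*s^2 + 3*s + 5)/(s^3 + s^2 - s)

Take the Laplace transform of both sides.
The derivative rules (L{y''} = s^2 Y - s·y(0) - y'(0) and L{y'} = sY - y(0), with y(0) = 4, y'(0) = -1) turn the left side into (s^2 + s - 1)Y - (4*s + 3).
The right side is L{5} = 5/s.
So (s^2 + s - 1)Y = 5/s + (4*s + 3).
Solve for Y(s) and write it as one ratio of polynomials.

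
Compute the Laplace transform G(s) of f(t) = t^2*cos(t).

L{cos(t)} = s/(s^2 + 1).
Then apply L{t^2·g(t)} = (-1)^2 d^2/ds^2[H(s)] with H(s) = s/(s^2 + 1):
differentiating 2 times and applying the sign gives 2*s*(s^2 - 3)/(s^2 + 1)^3.

G(s) = 2*s*(s^2 - 3)/(s^2 + 1)^3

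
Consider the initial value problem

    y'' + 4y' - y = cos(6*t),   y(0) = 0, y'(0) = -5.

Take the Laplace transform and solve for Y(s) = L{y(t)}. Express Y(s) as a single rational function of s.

Laplace-transform each side.
The derivative rules (L{y''} = s^2 Y - s·y(0) - y'(0) and L{y'} = sY - y(0), with y(0) = 0, y'(0) = -5) turn the left side into (s^2 + 4*s - 1)Y - (-5).
The right side is L{cos(6*t)} = s/(s^2 + 36).
So (s^2 + 4*s - 1)Y = s/(s^2 + 36) + (-5).
Isolate Y and clear denominators.

Y(s) = (-5*s^2 + s - 180)/(s^4 + 4*s^3 + 35*s^2 + 144*s - 36)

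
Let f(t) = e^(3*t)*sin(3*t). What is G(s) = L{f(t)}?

L{sin(3t)} = 3/(s^2 + 9).
By the first shifting theorem, multiplying by e^(3t) replaces s with s - 3.

G(s) = 3/((s - 3)^2 + 9)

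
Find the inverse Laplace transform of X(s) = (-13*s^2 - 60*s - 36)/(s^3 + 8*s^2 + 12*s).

-3 - 4*exp(-2*t) - 6*exp(-6*t)

Factor the denominator: s^3 + 8*s^2 + 12*s = s*(s + 2)*(s + 6).
Partial fraction decomposition gives [-6/(s + 6)] + [-4/(s + 2)] + [-3/s].
Invert each term: -6/(s + 6) ↔ -6e^(-6t); -4/(s + 2) ↔ -4e^(-2t); -3/(s - 0) ↔ -3e^(0t).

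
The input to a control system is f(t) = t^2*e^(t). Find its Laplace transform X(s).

L{e^(t)} = 1/(s - 1).
Then apply L{t^2·g(t)} = (-1)^2 d^2/ds^2[G(s)] with G(s) = 1/(s - 1):
differentiating 2 times and applying the sign gives 2/(s - 1)^3.

X(s) = 2/(s - 1)^3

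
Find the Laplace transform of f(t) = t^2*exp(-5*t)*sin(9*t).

L{sin(9t)} = 9/(s^2 + 81).
Multiplying by e^(-5t) shifts s → s + 5, so L{exp(-5*t)*sin(9*t)} = 9/((s + 5)^2 + 81).
Then apply L{t^2·g(t)} = (-1)^2 d^2/ds^2[G(s)] with G(s) = 9/((s + 5)^2 + 81):
differentiating 2 times and applying the sign gives 54*(s^2 + 10*s - 2)/(s^2 + 10*s + 106)^3.

54*(s^2 + 10*s - 2)/(s^2 + 10*s + 106)^3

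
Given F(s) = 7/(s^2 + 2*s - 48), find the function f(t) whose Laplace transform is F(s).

Rewrite the denominator: s^2 + 2*s - 48 = (s + 1)^2 - 49.
The form in (s + 1) signals a first-shifting-theorem factor e^(-t).
Since L{sinh(7t)} = 7/(s^2 - 49), the inverse is exp(-t)*sinh(7*t).

f(t) = exp(-t)*sinh(7*t)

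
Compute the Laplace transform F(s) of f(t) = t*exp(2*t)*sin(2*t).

L{sin(2t)} = 2/(s^2 + 4).
Multiplying by e^(2t) shifts s → s - 2, so L{exp(2*t)*sin(2*t)} = 2/((s - 2)^2 + 4).
Then apply L{t·g(t)} = -d/ds[G(s)] with G(s) = 2/((s - 2)^2 + 4):
differentiating 1 time and applying the sign gives 4*(s - 2)/(s^2 - 4*s + 8)^2.

F(s) = 4*(s - 2)/(s^2 - 4*s + 8)^2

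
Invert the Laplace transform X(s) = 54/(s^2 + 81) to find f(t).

Since L{sin(9t)} = 9/(s^2 + 81), the inverse is sin(9*t), scaled by 6.

f(t) = 6*sin(9*t)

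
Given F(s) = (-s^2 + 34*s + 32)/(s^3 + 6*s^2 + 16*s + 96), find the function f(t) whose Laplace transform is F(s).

Factor the denominator: s^3 + 6*s^2 + 16*s + 96 = (s + 6)*(s^2 + 16).
Partial fraction decomposition gives [-4/(s + 6)] + [3*s/(s^2 + 16)] + [16/(s^2 + 16)].
Invert each term: -4/(s + 6) ↔ -4e^(-6t); 3·s/(s^2 + 16) ↔ 3cos(4t); 4·4/(s^2 + 16) ↔ 4sin(4t).

f(t) = 4*sin(4*t) + 3*cos(4*t) - 4*exp(-6*t)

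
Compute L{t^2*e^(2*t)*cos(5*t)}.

L{cos(5t)} = s/(s^2 + 25).
Multiplying by e^(2t) shifts s → s - 2, so L{e^(2*t)*cos(5*t)} = (s - 2)/((s - 2)^2 + 25).
Then apply L{t^2·g(t)} = (-1)^2 d^2/ds^2[G(s)] with G(s) = (s - 2)/((s - 2)^2 + 25):
differentiating 2 times and applying the sign gives 2*(s - 2)*(s^2 - 4*s - 71)/(s^2 - 4*s + 29)^3.

2*(s - 2)*(s^2 - 4*s - 71)/(s^2 - 4*s + 29)^3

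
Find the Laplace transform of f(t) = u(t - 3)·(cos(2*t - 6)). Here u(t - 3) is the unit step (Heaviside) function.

s*exp(-3*s)/(s^2 + 4)

By the second shifting theorem, L{u(t - c)·g(t - c)} = e^(-cs)·G(s) with c = 3 and G(s) = L{g(t)}.
L{cos(2t)} = s/(s^2 + 4).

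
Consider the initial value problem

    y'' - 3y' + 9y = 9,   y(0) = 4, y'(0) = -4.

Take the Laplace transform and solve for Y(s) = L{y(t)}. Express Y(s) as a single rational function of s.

Y(s) = (4*s^2 - 16*s + 9)/(s^3 - 3*s^2 + 9*s)

Transform both sides with L{·}.
With L{y''} = s^2 Y - s·y(0) - y'(0) and L{y'} = sY - y(0), with y(0) = 4, y'(0) = -4: the LHS transforms to (s^2 - 3*s + 9)Y - (4*s - 16).
The right side is L{9} = 9/s.
So (s^2 - 3*s + 9)Y = 9/s + (4*s - 16).
Isolate Y and clear denominators.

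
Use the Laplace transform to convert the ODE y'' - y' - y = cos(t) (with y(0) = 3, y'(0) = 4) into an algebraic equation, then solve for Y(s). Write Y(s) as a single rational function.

Take the Laplace transform of both sides.
With L{y''} = s^2 Y - s·y(0) - y'(0) and L{y'} = sY - y(0), with y(0) = 3, y'(0) = 4: the LHS transforms to (s^2 - s - 1)Y - (3*s + 1).
The right side is L{cos(t)} = s/(s^2 + 1).
So (s^2 - s - 1)Y = s/(s^2 + 1) + (3*s + 1).
Divide through and combine into a single rational function.

Y(s) = (3*s^3 + s^2 + 4*s + 1)/(s^4 - s^3 - s - 1)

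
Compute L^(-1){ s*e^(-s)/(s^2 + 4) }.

Heaviside(t - 1)*(cos(2*t - 2))

The factor e^(-s) signals a time shift by c = 1 (second shifting theorem).
L{cos(2t)} = s/(s^2 + 4), so L^-1{s/(s^2 + 4)} = cos(2*t).
Hence the inverse is u(t - 1) times that function evaluated at t - 1.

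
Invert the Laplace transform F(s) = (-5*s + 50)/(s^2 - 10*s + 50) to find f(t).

Complete the square in the denominator: s^2 - 10*s + 50 = (s - 5)^2 + 5^2.
Split the numerator to match: -5*s + 50 = -5·(s - 5) + 5·5.
Invert each term: -5·(s - 5)/((s - 5)^2 + 25) ↔ -5e^(5t)cos(5t); 5·5/((s - 5)^2 + 25) ↔ 5e^(5t)sin(5t).

f(t) = 5*exp(5*t)*sin(5*t) - 5*exp(5*t)*cos(5*t)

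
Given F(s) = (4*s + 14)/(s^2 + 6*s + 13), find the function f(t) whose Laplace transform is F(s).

f(t) = exp(-3*t)*sin(2*t) + 4*exp(-3*t)*cos(2*t)

Complete the square in the denominator: s^2 + 6*s + 13 = (s + 3)^2 + 2^2.
Split the numerator to match: 4*s + 14 = 4·(s + 3) + 1·2.
Invert each term: 4·(s + 3)/((s + 3)^2 + 4) ↔ 4e^(-3t)cos(2t); 1·2/((s + 3)^2 + 4) ↔ e^(-3t)sin(2t).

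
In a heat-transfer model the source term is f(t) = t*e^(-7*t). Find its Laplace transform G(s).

G(s) = (s + 7)^(-2)

L{e^(-7t)} = 1/(s + 7).
Then apply L{t·g(t)} = -d/ds[H(s)] with H(s) = 1/(s + 7):
differentiating 1 time and applying the sign gives (s + 7)^(-2).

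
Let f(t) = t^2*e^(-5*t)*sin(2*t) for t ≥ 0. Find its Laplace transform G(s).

L{sin(2t)} = 2/(s^2 + 4).
Multiplying by e^(-5t) shifts s → s + 5, so L{e^(-5*t)*sin(2*t)} = 2/((s + 5)^2 + 4).
Then apply L{t^2·g(t)} = (-1)^2 d^2/ds^2[H(s)] with H(s) = 2/((s + 5)^2 + 4):
differentiating 2 times and applying the sign gives 4*(3*s^2 + 30*s + 71)/(s^2 + 10*s + 29)^3.

G(s) = 4*(3*s^2 + 30*s + 71)/(s^2 + 10*s + 29)^3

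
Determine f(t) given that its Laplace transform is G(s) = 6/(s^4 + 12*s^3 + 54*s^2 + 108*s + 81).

f(t) = t^3*exp(-3*t)

Rewrite the denominator: s^4 + 12*s^3 + 54*s^2 + 108*s + 81 = (s + 3)^4.
The form in (s + 3) signals a first-shifting-theorem factor e^(-3t).
Since L{t^3} = 3!/s^4 = 6/s^4, the inverse is t^3*exp(-3*t).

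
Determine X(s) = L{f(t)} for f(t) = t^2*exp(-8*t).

L{e^(-8t)} = 1/(s + 8).
Then apply L{t^2·g(t)} = (-1)^2 d^2/ds^2[G(s)] with G(s) = 1/(s + 8):
differentiating 2 times and applying the sign gives 2/(s + 8)^3.

X(s) = 2/(s + 8)^3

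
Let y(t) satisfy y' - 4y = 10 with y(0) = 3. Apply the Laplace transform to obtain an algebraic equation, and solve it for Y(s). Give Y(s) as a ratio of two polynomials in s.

Apply the Laplace transform to the equation.
The derivative rules (L{y'} = sY - y(0) = sY - 3) turn the left side into (s - 4)Y - (3).
The right side is L{10} = 10/s.
So (s - 4)Y = 10/s + (3).
Divide through and combine into a single rational function.

Y(s) = (3*s + 10)/(s^2 - 4*s)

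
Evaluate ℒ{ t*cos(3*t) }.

L{cos(3t)} = s/(s^2 + 9).
Then apply L{t·g(t)} = -d/ds[G(s)] with G(s) = s/(s^2 + 9):
differentiating 1 time and applying the sign gives (s - 3)*(s + 3)/(s^2 + 9)^2.

(s - 3)*(s + 3)/(s^2 + 9)^2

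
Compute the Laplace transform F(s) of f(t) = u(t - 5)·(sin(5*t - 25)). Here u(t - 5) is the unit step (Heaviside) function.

By the second shifting theorem, L{u(t - c)·g(t - c)} = e^(-cs)·G(s) with c = 5 and G(s) = L{g(t)}.
L{sin(5t)} = 5/(s^2 + 25).

F(s) = 5*exp(-5*s)/(s^2 + 25)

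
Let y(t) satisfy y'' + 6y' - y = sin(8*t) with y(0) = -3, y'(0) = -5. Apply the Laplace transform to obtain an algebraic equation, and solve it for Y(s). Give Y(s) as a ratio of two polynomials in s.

Transform both sides with L{·}.
The derivative rules (L{y''} = s^2 Y - s·y(0) - y'(0) and L{y'} = sY - y(0), with y(0) = -3, y'(0) = -5) turn the left side into (s^2 + 6*s - 1)Y - (-3*s - 23).
The right side is L{sin(8*t)} = 8/(s^2 + 64).
So (s^2 + 6*s - 1)Y = 8/(s^2 + 64) + (-3*s - 23).
Solve for Y(s) and write it as one ratio of polynomials.

Y(s) = (-3*s^3 - 23*s^2 - 192*s - 1464)/(s^4 + 6*s^3 + 63*s^2 + 384*s - 64)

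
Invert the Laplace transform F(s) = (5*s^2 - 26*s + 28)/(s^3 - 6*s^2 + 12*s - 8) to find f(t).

Factor the denominator: s^3 - 6*s^2 + 12*s - 8 = (s - 2)^3.
Partial fraction decomposition gives [5/(s - 2)] + [-6/(s - 2)^2] + [-4/(s - 2)^3].
Invert each term: 5/(s - 2) ↔ 5e^(2t); -6/(s - 2)^2 ↔ -6t·e^(2t); -4/(s - 2)^3 ↔ (-2)t^2·e^(2t).

f(t) = -2*t^2*exp(2*t) - 6*t*exp(2*t) + 5*exp(2*t)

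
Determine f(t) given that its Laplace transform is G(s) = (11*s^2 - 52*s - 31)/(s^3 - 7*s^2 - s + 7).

Factor the denominator: s^3 - 7*s^2 - s + 7 = (s - 7)*(s - 1)*(s + 1).
Partial fraction decomposition gives [6/(s - 1)] + [3/(s - 7)] + [2/(s + 1)].
Invert each term: 6/(s - 1) ↔ 6e^(t); 3/(s - 7) ↔ 3e^(7t); 2/(s + 1) ↔ 2e^(-t).

f(t) = 3*exp(7*t) + 6*exp(t) + 2*exp(-t)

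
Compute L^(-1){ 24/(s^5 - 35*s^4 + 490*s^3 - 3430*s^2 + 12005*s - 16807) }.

t^4*exp(7*t)

Rewrite the denominator: s^5 - 35*s^4 + 490*s^3 - 3430*s^2 + 12005*s - 16807 = (s - 7)^5.
The form in (s - 7) signals a first-shifting-theorem factor e^(7t).
Since L{t^4} = 4!/s^5 = 24/s^5, the inverse is t^4*e^(7*t).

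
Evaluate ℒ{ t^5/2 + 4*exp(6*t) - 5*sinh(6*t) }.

By linearity of the Laplace transform, transform each term separately.
(-5)·[L{sinh(6t)} = 6/(s^2 - 36)]; (1/2)·[L{t^5} = 5!/s^6 = 120/s^6]; (4)·[L{e^(6t)} = 1/(s - 6)].

-30/(s^2 - 36) + 4/(s - 6) + 60/s^6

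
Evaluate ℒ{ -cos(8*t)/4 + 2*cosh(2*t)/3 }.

Apply the Laplace transform termwise.
(2/3)·[L{cosh(2t)} = s/(s^2 - 4)]; (-1/4)·[L{cos(8t)} = s/(s^2 + 64)].

-s/(4*(s^2 + 64)) + 2*s/(3*(s^2 - 4))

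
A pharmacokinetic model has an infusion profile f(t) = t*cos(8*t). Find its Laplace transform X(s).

L{cos(8t)} = s/(s^2 + 64).
Then apply L{t·g(t)} = -d/ds[G(s)] with G(s) = s/(s^2 + 64):
differentiating 1 time and applying the sign gives (s - 8)*(s + 8)/(s^2 + 64)^2.

X(s) = (s - 8)*(s + 8)/(s^2 + 64)^2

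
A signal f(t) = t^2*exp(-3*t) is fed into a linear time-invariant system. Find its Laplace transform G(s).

L{e^(-3t)} = 1/(s + 3).
Then apply L{t^2·g(t)} = (-1)^2 d^2/ds^2[H(s)] with H(s) = 1/(s + 3):
differentiating 2 times and applying the sign gives 2/(s + 3)^3.

G(s) = 2/(s + 3)^3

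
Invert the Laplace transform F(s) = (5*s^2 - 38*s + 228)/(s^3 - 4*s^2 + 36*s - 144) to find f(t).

Factor the denominator: s^3 - 4*s^2 + 36*s - 144 = (s - 4)*(s^2 + 36).
Partial fraction decomposition gives [3/(s - 4)] + [2*s/(s^2 + 36)] + [-30/(s^2 + 36)].
Invert each term: 3/(s - 4) ↔ 3e^(4t); 2·s/(s^2 + 36) ↔ 2cos(6t); -5·6/(s^2 + 36) ↔ -5sin(6t).

f(t) = 3*exp(4*t) - 5*sin(6*t) + 2*cos(6*t)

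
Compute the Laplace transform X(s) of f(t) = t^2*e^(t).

L{e^(t)} = 1/(s - 1).
Then apply L{t^2·g(t)} = (-1)^2 d^2/ds^2[G(s)] with G(s) = 1/(s - 1):
differentiating 2 times and applying the sign gives 2/(s - 1)^3.

X(s) = 2/(s - 1)^3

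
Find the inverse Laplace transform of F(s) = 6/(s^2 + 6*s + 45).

Rewrite the denominator: s^2 + 6*s + 45 = (s + 3)^2 + 36.
The form in (s + 3) signals a first-shifting-theorem factor e^(-3t).
Since L{sin(6t)} = 6/(s^2 + 36), the inverse is exp(-3*t)*sin(6*t).

exp(-3*t)*sin(6*t)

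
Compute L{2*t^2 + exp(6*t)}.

Apply the Laplace transform termwise.
L{e^(6t)} = 1/(s - 6); (2)·[L{t^2} = 2!/s^3 = 2/s^3].

1/(s - 6) + 4/s^3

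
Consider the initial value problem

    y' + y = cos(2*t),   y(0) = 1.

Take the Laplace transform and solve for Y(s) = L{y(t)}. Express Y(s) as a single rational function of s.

Apply the Laplace transform to the equation.
The derivative rules (L{y'} = sY - y(0) = sY - 1) turn the left side into (s + 1)Y - (1).
The right side is L{cos(2*t)} = s/(s^2 + 4).
So (s + 1)Y = s/(s^2 + 4) + (1).
Isolate Y and clear denominators.

Y(s) = (s^2 + s + 4)/(s^3 + s^2 + 4*s + 4)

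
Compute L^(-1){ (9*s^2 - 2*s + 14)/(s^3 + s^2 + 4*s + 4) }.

Factor the denominator: s^3 + s^2 + 4*s + 4 = (s + 1)*(s^2 + 4).
Partial fraction decomposition gives [5/(s + 1)] + [4*s/(s^2 + 4)] + [-6/(s^2 + 4)].
Invert each term: 5/(s + 1) ↔ 5e^(-t); 4·s/(s^2 + 4) ↔ 4cos(2t); -3·2/(s^2 + 4) ↔ -3sin(2t).

-3*sin(2*t) + 4*cos(2*t) + 5*exp(-t)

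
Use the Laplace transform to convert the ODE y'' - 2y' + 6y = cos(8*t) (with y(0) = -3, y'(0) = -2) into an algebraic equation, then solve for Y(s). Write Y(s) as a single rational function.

Y(s) = (-3*s^3 + 4*s^2 - 191*s + 256)/(s^4 - 2*s^3 + 70*s^2 - 128*s + 384)

Take the Laplace transform of both sides.
The derivative rules (L{y''} = s^2 Y - s·y(0) - y'(0) and L{y'} = sY - y(0), with y(0) = -3, y'(0) = -2) turn the left side into (s^2 - 2*s + 6)Y - (-3*s + 4).
The right side is L{cos(8*t)} = s/(s^2 + 64).
So (s^2 - 2*s + 6)Y = s/(s^2 + 64) + (-3*s + 4).
Solve for Y(s) and write it as one ratio of polynomials.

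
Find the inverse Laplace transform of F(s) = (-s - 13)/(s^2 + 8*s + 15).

Factor the denominator: s^2 + 8*s + 15 = (s + 3)*(s + 5).
Partial fraction decomposition gives [4/(s + 5)] + [-5/(s + 3)].
Invert each term: 4/(s + 5) ↔ 4e^(-5t); -5/(s + 3) ↔ -5e^(-3t).

-5*exp(-3*t) + 4*exp(-5*t)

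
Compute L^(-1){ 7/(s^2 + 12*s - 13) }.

exp(-6*t)*sinh(7*t)

Rewrite the denominator: s^2 + 12*s - 13 = (s + 6)^2 - 49.
The form in (s + 6) signals a first-shifting-theorem factor e^(-6t).
Since L{sinh(7t)} = 7/(s^2 - 49), the inverse is e^(-6*t)*sinh(7*t).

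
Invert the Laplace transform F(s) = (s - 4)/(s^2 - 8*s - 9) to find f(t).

Rewrite the denominator: s^2 - 8*s - 9 = (s - 4)^2 - 25.
The form in (s - 4) signals a first-shifting-theorem factor e^(4t).
Since L{cosh(5t)} = s/(s^2 - 25), the inverse is exp(4*t)*cosh(5*t).

f(t) = exp(4*t)*cosh(5*t)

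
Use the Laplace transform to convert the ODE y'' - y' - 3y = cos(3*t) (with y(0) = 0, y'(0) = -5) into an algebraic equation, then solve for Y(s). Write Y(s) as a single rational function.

Laplace-transform each side.
With L{y''} = s^2 Y - s·y(0) - y'(0) and L{y'} = sY - y(0), with y(0) = 0, y'(0) = -5: the LHS transforms to (s^2 - s - 3)Y - (-5).
The right side is L{cos(3*t)} = s/(s^2 + 9).
So (s^2 - s - 3)Y = s/(s^2 + 9) + (-5).
Divide through and combine into a single rational function.

Y(s) = (-5*s^2 + s - 45)/(s^4 - s^3 + 6*s^2 - 9*s - 27)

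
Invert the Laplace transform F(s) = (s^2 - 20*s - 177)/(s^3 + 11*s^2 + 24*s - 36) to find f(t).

f(t) = 3*t*exp(-6*t) - 4*exp(t) + 5*exp(-6*t)

Factor the denominator: s^3 + 11*s^2 + 24*s - 36 = (s - 1)*(s + 6)^2.
Partial fraction decomposition gives [5/(s + 6)] + [3/(s + 6)^2] + [-4/(s - 1)].
Invert each term: 5/(s + 6) ↔ 5e^(-6t); 3/(s + 6)^2 ↔ 3t·e^(-6t); -4/(s - 1) ↔ -4e^(t).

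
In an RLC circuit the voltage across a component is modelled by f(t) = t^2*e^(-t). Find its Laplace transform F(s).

L{e^(-t)} = 1/(s + 1).
Then apply L{t^2·g(t)} = (-1)^2 d^2/ds^2[G(s)] with G(s) = 1/(s + 1):
differentiating 2 times and applying the sign gives 2/(s + 1)^3.

F(s) = 2/(s + 1)^3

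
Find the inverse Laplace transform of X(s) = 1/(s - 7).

exp(7*t)

Since L{e^(7t)} = 1/(s - 7), the inverse is exp(7*t).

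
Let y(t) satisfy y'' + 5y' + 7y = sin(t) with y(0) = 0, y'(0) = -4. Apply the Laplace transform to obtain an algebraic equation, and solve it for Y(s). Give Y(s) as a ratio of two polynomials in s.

Y(s) = (-4*s^2 - 3)/(s^4 + 5*s^3 + 8*s^2 + 5*s + 7)

Apply the Laplace transform to the equation.
Using L{y''} = s^2 Y - s·y(0) - y'(0) and L{y'} = sY - y(0), with y(0) = 0, y'(0) = -4, the left side becomes (s^2 + 5*s + 7)Y - (-4).
The right side is L{sin(t)} = 1/(s^2 + 1).
So (s^2 + 5*s + 7)Y = 1/(s^2 + 1) + (-4).
Isolate Y and clear denominators.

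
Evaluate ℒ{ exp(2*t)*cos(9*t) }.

(s - 2)/((s - 2)^2 + 81)

L{cos(9t)} = s/(s^2 + 81).
By the first shifting theorem, multiplying by e^(2t) replaces s with s - 2.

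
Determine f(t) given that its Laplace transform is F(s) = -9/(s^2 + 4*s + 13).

f(t) = -3*exp(-2*t)*sin(3*t)

Rewrite the denominator: s^2 + 4*s + 13 = (s + 2)^2 + 9.
The form in (s + 2) signals a first-shifting-theorem factor e^(-2t).
Since L{sin(3t)} = 3/(s^2 + 9), the inverse is e^(-2*t)*sin(3*t), scaled by -3.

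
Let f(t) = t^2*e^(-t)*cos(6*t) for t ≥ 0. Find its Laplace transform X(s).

X(s) = 2*(s + 1)*(s^2 + 2*s - 107)/(s^2 + 2*s + 37)^3

L{cos(6t)} = s/(s^2 + 36).
Multiplying by e^(-t) shifts s → s + 1, so L{e^(-t)*cos(6*t)} = (s + 1)/((s + 1)^2 + 36).
Then apply L{t^2·g(t)} = (-1)^2 d^2/ds^2[G(s)] with G(s) = (s + 1)/((s + 1)^2 + 36):
differentiating 2 times and applying the sign gives 2*(s + 1)*(s^2 + 2*s - 107)/(s^2 + 2*s + 37)^3.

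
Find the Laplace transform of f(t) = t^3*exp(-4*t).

6/(s + 4)^4

L{t^3} = 3!/s^4 = 6/s^4.
By the first shifting theorem, multiplying by e^(-4t) replaces s with s + 4.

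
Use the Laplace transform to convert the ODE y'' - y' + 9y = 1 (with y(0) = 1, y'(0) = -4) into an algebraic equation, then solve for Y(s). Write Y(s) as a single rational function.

Y(s) = (s^2 - 5*s + 1)/(s^3 - s^2 + 9*s)

Apply the Laplace transform to the equation.
The derivative rules (L{y''} = s^2 Y - s·y(0) - y'(0) and L{y'} = sY - y(0), with y(0) = 1, y'(0) = -4) turn the left side into (s^2 - s + 9)Y - (s - 5).
The right side is L{1} = 1/s.
So (s^2 - s + 9)Y = 1/s + (s - 5).
Divide through and combine into a single rational function.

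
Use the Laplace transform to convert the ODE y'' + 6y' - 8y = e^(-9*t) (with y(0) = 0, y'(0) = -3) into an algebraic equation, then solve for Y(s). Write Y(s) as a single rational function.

Y(s) = (-3*s - 26)/(s^3 + 15*s^2 + 46*s - 72)

Transform both sides with L{·}.
With L{y''} = s^2 Y - s·y(0) - y'(0) and L{y'} = sY - y(0), with y(0) = 0, y'(0) = -3: the LHS transforms to (s^2 + 6*s - 8)Y - (-3).
The right side is L{e^(-9*t)} = 1/(s + 9).
So (s^2 + 6*s - 8)Y = 1/(s + 9) + (-3).
Divide through and combine into a single rational function.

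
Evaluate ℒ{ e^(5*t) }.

1/(s - 5)

L{e^(5t)} = 1/(s - 5).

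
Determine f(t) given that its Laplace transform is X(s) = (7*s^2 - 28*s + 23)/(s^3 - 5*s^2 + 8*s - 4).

f(t) = -5*t*exp(2*t) + 5*exp(2*t) + 2*exp(t)

Factor the denominator: s^3 - 5*s^2 + 8*s - 4 = (s - 2)^2*(s - 1).
Partial fraction decomposition gives [5/(s - 2)] + [-5/(s - 2)^2] + [2/(s - 1)].
Invert each term: 5/(s - 2) ↔ 5e^(2t); -5/(s - 2)^2 ↔ -5t·e^(2t); 2/(s - 1) ↔ 2e^(t).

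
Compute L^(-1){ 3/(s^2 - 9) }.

sinh(3*t)

Since L{sinh(3t)} = 3/(s^2 - 9), the inverse is sinh(3*t).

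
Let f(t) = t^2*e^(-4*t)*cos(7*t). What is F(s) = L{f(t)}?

L{cos(7t)} = s/(s^2 + 49).
Multiplying by e^(-4t) shifts s → s + 4, so L{e^(-4*t)*cos(7*t)} = (s + 4)/((s + 4)^2 + 49).
Then apply L{t^2·g(t)} = (-1)^2 d^2/ds^2[G(s)] with G(s) = (s + 4)/((s + 4)^2 + 49):
differentiating 2 times and applying the sign gives 2*(s + 4)*(s^2 + 8*s - 131)/(s^2 + 8*s + 65)^3.

F(s) = 2*(s + 4)*(s^2 + 8*s - 131)/(s^2 + 8*s + 65)^3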